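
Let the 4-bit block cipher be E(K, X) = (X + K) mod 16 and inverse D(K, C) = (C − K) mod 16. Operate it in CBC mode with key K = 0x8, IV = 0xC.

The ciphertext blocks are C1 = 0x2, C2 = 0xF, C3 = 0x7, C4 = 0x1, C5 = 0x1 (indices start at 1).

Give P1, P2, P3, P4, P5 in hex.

P1 = 0x6, P2 = 0x5, P3 = 0x0, P4 = 0xE, P5 = 0x8

CBC decryption: P_i = D(K, C_i) ⊕ C_{i−1}, with C_{0} = IV.
P1: D(K, 0x2) = 0xA; 0xA ⊕ 0xC = 0x6.
P2: D(K, 0xF) = 0x7; 0x7 ⊕ 0x2 = 0x5.
P3: D(K, 0x7) = 0xF; 0xF ⊕ 0xF = 0x0.
P4: D(K, 0x1) = 0x9; 0x9 ⊕ 0x7 = 0xE.
P5: D(K, 0x1) = 0x9; 0x9 ⊕ 0x1 = 0x8.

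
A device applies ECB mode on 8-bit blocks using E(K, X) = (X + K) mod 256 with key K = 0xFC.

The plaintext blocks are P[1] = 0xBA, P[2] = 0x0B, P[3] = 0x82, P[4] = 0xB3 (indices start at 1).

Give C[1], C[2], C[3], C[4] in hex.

ECB encryption: C_i = E(K, P_i).
C[1]: E(K, 0xBA) = 0xB6.
C[2]: E(K, 0x0B) = 0x07.
C[3]: E(K, 0x82) = 0x7E.
C[4]: E(K, 0xB3) = 0xAF.

C[1] = 0xB6, C[2] = 0x07, C[3] = 0x7E, C[4] = 0xAF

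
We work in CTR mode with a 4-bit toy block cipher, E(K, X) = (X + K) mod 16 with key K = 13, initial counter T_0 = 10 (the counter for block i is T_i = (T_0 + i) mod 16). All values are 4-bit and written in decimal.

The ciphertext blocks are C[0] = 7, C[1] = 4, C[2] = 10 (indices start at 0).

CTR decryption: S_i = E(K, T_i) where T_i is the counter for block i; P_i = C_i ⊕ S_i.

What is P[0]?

P[0] = 0

P[0]: T = 10, S = E(K, T) = 7; 7 ⊕ 7 = 0.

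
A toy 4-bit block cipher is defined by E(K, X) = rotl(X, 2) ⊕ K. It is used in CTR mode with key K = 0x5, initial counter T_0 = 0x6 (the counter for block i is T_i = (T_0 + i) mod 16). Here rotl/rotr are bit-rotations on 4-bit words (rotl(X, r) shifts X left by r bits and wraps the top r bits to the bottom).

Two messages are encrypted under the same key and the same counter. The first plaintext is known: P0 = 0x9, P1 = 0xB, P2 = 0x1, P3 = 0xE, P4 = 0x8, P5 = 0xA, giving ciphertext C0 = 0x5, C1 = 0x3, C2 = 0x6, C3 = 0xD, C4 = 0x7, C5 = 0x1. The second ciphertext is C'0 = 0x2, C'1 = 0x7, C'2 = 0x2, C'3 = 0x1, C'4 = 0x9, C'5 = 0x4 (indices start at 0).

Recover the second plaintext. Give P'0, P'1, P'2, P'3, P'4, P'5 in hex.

In CTR with a reused counter, both messages share the same keystream S_i, so C_i ⊕ C'_i = P_i ⊕ P'_i and thus P'_i = P_i ⊕ C_i ⊕ C'_i.
P'0: 0x9 ⊕ 0x5 ⊕ 0x2 = 0xE.
P'1: 0xB ⊕ 0x3 ⊕ 0x7 = 0xF.
P'2: 0x1 ⊕ 0x6 ⊕ 0x2 = 0x5.
P'3: 0xE ⊕ 0xD ⊕ 0x1 = 0x2.
P'4: 0x8 ⊕ 0x7 ⊕ 0x9 = 0x6.
P'5: 0xA ⊕ 0x1 ⊕ 0x4 = 0xF.

P'0 = 0xE, P'1 = 0xF, P'2 = 0x5, P'3 = 0x2, P'4 = 0x6, P'5 = 0xF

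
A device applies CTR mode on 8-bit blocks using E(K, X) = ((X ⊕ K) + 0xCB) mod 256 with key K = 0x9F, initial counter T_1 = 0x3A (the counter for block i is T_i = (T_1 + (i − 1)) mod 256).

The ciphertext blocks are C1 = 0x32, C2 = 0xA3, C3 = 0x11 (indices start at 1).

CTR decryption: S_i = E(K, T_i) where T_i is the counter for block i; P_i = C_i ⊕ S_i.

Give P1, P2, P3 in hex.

P1 = 0x42, P2 = 0xCC, P3 = 0x7F

P1: T = 0x3A, S = E(K, T) = 0x70; 0x32 ⊕ 0x70 = 0x42.
P2: T = 0x3B, S = E(K, T) = 0x6F; 0xA3 ⊕ 0x6F = 0xCC.
P3: T = 0x3C, S = E(K, T) = 0x6E; 0x11 ⊕ 0x6E = 0x7F.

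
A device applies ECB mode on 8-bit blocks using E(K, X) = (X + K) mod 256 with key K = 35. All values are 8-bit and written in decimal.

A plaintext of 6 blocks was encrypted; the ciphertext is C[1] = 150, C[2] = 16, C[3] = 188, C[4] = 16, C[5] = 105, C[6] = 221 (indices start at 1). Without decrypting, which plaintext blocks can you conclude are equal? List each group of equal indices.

ECB encrypts each block independently with the same key, so equal ciphertext blocks imply equal plaintext blocks.
C[2] = C[4] = 16, so P[2] = P[4].

P[2] = P[4]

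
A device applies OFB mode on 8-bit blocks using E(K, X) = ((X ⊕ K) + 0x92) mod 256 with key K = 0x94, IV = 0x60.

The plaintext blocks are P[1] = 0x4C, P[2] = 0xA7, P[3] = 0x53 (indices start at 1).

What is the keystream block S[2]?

OFB encryption: S_i = E(K, S_{i−1}) with S_{0} = IV; C_i = P_i ⊕ S_i.
C[1]: S = E(K, 0x60) = 0x86; 0x4C ⊕ 0x86 = 0xCA.
C[2]: S = E(K, 0x86) = 0xA4; 0xA7 ⊕ 0xA4 = 0x03.
So S[2] = 0xA4.

0xA4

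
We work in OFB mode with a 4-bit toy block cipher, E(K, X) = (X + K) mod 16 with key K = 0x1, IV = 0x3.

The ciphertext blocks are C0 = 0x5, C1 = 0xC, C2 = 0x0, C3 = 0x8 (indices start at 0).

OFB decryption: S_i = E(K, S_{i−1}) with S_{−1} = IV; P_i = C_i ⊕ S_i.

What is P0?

P0: S = E(K, 0x3) = 0x4; 0x5 ⊕ 0x4 = 0x1.

P0 = 0x1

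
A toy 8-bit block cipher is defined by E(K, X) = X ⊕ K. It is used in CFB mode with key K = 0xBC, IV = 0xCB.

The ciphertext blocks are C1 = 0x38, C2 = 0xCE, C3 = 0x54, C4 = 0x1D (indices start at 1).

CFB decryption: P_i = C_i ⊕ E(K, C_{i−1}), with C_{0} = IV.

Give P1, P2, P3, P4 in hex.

P1: E(K, 0xCB) = 0x77; 0x38 ⊕ 0x77 = 0x4F.
P2: E(K, 0x38) = 0x84; 0xCE ⊕ 0x84 = 0x4A.
P3: E(K, 0xCE) = 0x72; 0x54 ⊕ 0x72 = 0x26.
P4: E(K, 0x54) = 0xE8; 0x1D ⊕ 0xE8 = 0xF5.

P1 = 0x4F, P2 = 0x4A, P3 = 0x26, P4 = 0xF5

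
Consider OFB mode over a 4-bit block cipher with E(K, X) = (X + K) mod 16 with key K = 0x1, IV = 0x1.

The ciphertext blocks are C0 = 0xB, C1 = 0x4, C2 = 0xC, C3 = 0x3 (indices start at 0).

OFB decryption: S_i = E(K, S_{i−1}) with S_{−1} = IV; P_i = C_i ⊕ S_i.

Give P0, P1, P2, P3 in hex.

P0 = 0x9, P1 = 0x7, P2 = 0x8, P3 = 0x6

P0: S = E(K, 0x1) = 0x2; 0xB ⊕ 0x2 = 0x9.
P1: S = E(K, 0x2) = 0x3; 0x4 ⊕ 0x3 = 0x7.
P2: S = E(K, 0x3) = 0x4; 0xC ⊕ 0x4 = 0x8.
P3: S = E(K, 0x4) = 0x5; 0x3 ⊕ 0x5 = 0x6.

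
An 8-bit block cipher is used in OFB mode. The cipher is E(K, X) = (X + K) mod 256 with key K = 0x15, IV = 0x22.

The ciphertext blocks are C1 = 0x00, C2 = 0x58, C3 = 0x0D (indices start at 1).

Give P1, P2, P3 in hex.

OFB decryption: S_i = E(K, S_{i−1}) with S_{0} = IV; P_i = C_i ⊕ S_i.
P1: S = E(K, 0x22) = 0x37; 0x00 ⊕ 0x37 = 0x37.
P2: S = E(K, 0x37) = 0x4C; 0x58 ⊕ 0x4C = 0x14.
P3: S = E(K, 0x4C) = 0x61; 0x0D ⊕ 0x61 = 0x6C.

P1 = 0x37, P2 = 0x14, P3 = 0x6C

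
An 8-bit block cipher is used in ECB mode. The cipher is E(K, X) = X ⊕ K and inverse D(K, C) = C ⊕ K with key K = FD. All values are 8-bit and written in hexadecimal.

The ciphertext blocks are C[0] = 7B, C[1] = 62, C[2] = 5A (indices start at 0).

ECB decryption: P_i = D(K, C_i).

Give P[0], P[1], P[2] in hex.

P[0] = 86, P[1] = 9F, P[2] = A7

P[0]: D(K, 7B) = 86.
P[1]: D(K, 62) = 9F.
P[2]: D(K, 5A) = A7.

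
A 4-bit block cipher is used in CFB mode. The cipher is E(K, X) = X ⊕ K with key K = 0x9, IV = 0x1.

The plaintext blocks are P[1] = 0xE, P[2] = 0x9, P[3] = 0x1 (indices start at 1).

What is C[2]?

C[2] = 0x6

CFB encryption: C_i = P_i ⊕ E(K, C_{i−1}), with C_{0} = IV.
C[1]: E(K, 0x1) = 0x8; 0xE ⊕ 0x8 = 0x6.
C[2]: E(K, 0x6) = 0xF; 0x9 ⊕ 0xF = 0x6.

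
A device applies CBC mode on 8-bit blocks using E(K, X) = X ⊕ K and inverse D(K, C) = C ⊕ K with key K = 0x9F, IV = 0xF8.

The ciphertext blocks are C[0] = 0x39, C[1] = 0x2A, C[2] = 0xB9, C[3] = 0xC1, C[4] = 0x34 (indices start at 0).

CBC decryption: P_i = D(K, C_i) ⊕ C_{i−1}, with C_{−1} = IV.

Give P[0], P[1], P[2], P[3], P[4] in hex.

P[0] = 0x5E, P[1] = 0x8C, P[2] = 0x0C, P[3] = 0xE7, P[4] = 0x6A

P[0]: D(K, 0x39) = 0xA6; 0xA6 ⊕ 0xF8 = 0x5E.
P[1]: D(K, 0x2A) = 0xB5; 0xB5 ⊕ 0x39 = 0x8C.
P[2]: D(K, 0xB9) = 0x26; 0x26 ⊕ 0x2A = 0x0C.
P[3]: D(K, 0xC1) = 0x5E; 0x5E ⊕ 0xB9 = 0xE7.
P[4]: D(K, 0x34) = 0xAB; 0xAB ⊕ 0xC1 = 0x6A.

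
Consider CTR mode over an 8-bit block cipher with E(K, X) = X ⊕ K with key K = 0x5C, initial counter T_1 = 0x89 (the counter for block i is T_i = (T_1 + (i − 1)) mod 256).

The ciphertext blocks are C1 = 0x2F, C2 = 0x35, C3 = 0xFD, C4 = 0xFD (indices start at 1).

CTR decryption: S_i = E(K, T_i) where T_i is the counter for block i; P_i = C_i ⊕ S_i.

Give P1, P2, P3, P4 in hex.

P1 = 0xFA, P2 = 0xE3, P3 = 0x2A, P4 = 0x2D

P1: T = 0x89, S = E(K, T) = 0xD5; 0x2F ⊕ 0xD5 = 0xFA.
P2: T = 0x8A, S = E(K, T) = 0xD6; 0x35 ⊕ 0xD6 = 0xE3.
P3: T = 0x8B, S = E(K, T) = 0xD7; 0xFD ⊕ 0xD7 = 0x2A.
P4: T = 0x8C, S = E(K, T) = 0xD0; 0xFD ⊕ 0xD0 = 0x2D.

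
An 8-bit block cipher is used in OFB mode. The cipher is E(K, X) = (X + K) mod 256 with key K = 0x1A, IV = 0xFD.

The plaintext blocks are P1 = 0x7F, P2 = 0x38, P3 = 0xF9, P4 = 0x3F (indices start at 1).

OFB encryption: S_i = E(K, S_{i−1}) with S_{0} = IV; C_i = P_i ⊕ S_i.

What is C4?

C1: S = E(K, 0xFD) = 0x17; 0x7F ⊕ 0x17 = 0x68.
C2: S = E(K, 0x17) = 0x31; 0x38 ⊕ 0x31 = 0x09.
C3: S = E(K, 0x31) = 0x4B; 0xF9 ⊕ 0x4B = 0xB2.
C4: S = E(K, 0x4B) = 0x65; 0x3F ⊕ 0x65 = 0x5A.

C4 = 0x5A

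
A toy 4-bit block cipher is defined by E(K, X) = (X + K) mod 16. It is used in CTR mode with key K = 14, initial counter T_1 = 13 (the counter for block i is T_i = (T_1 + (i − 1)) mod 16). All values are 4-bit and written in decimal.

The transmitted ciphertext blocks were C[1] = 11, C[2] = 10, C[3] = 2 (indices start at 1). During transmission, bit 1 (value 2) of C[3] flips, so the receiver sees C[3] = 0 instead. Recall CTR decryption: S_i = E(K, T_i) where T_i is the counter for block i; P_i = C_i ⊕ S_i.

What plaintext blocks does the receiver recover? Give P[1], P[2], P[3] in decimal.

Only C[3] changed, to 0. In CTR, a change in C_i flips the same bit in P_i only; the keystream is unaffected. Decrypting the received ciphertext:
P[1]: T = 13, S = E(K, T) = 11; 11 ⊕ 11 = 0.
P[2]: T = 14, S = E(K, T) = 12; 10 ⊕ 12 = 6.
P[3]: T = 15, S = E(K, T) = 13; 0 ⊕ 13 = 13.
Blocks that differ from the original plaintext: P[3].

P[1] = 0, P[2] = 6, P[3] = 13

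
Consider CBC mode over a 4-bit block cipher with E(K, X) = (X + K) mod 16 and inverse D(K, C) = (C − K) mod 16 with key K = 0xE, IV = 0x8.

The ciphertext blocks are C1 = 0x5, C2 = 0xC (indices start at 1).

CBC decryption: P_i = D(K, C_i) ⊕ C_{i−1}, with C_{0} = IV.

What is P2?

P2: D(K, 0xC) = 0xE; 0xE ⊕ 0x5 = 0xB.

P2 = 0xB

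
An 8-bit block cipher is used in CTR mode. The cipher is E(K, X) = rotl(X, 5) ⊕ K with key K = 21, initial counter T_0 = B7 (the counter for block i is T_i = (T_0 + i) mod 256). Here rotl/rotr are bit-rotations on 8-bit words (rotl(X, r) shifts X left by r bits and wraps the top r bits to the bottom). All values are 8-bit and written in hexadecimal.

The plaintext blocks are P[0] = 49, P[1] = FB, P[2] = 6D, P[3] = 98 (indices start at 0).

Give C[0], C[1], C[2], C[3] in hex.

CTR encryption: S_i = E(K, T_i) where T_i is the counter for block i; C_i = P_i ⊕ S_i.
C[0]: T = B7, S = E(K, T) = D7; 49 ⊕ D7 = 9E.
C[1]: T = B8, S = E(K, T) = 36; FB ⊕ 36 = CD.
C[2]: T = B9, S = E(K, T) = 16; 6D ⊕ 16 = 7B.
C[3]: T = BA, S = E(K, T) = 76; 98 ⊕ 76 = EE.

C[0] = 9E, C[1] = CD, C[2] = 7B, C[3] = EE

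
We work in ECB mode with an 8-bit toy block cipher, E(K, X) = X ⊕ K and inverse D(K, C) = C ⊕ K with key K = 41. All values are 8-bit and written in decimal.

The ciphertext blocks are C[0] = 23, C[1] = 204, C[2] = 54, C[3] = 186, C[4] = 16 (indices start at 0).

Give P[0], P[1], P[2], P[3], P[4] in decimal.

ECB decryption: P_i = D(K, C_i).
P[0]: D(K, 23) = 62.
P[1]: D(K, 204) = 229.
P[2]: D(K, 54) = 31.
P[3]: D(K, 186) = 147.
P[4]: D(K, 16) = 57.

P[0] = 62, P[1] = 229, P[2] = 31, P[3] = 147, P[4] = 57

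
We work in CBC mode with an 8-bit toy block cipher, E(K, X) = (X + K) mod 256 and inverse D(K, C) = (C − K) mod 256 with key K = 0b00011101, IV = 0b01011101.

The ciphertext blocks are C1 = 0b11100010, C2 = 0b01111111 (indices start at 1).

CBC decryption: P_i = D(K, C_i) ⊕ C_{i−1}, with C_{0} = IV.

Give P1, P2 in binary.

P1: D(K, 0b11100010) = 0b11000101; 0b11000101 ⊕ 0b01011101 = 0b10011000.
P2: D(K, 0b01111111) = 0b01100010; 0b01100010 ⊕ 0b11100010 = 0b10000000.

P1 = 0b10011000, P2 = 0b10000000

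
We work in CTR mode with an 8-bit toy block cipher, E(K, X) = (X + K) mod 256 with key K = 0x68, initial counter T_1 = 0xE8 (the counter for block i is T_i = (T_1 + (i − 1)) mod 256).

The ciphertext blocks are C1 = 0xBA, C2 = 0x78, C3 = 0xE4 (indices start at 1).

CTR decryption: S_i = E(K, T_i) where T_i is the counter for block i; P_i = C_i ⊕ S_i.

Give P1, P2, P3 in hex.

P1: T = 0xE8, S = E(K, T) = 0x50; 0xBA ⊕ 0x50 = 0xEA.
P2: T = 0xE9, S = E(K, T) = 0x51; 0x78 ⊕ 0x51 = 0x29.
P3: T = 0xEA, S = E(K, T) = 0x52; 0xE4 ⊕ 0x52 = 0xB6.

P1 = 0xEA, P2 = 0x29, P3 = 0xB6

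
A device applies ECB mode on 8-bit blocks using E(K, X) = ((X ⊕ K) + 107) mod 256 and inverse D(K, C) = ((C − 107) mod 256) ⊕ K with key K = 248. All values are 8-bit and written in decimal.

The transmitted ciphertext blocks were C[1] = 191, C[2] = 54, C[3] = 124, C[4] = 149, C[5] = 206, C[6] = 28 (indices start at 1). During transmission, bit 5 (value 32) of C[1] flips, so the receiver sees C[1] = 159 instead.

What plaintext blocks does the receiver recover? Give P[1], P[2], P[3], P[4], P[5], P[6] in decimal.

P[1] = 204, P[2] = 51, P[3] = 233, P[4] = 210, P[5] = 155, P[6] = 73

ECB decryption: P_i = D(K, C_i).
Only C[1] changed, to 159. In ECB, a change in C_i affects only P_i. Decrypting the received ciphertext:
P[1]: D(K, 159) = 204.
P[2]: D(K, 54) = 51.
P[3]: D(K, 124) = 233.
P[4]: D(K, 149) = 210.
P[5]: D(K, 206) = 155.
P[6]: D(K, 28) = 73.
Blocks that differ from the original plaintext: P[1].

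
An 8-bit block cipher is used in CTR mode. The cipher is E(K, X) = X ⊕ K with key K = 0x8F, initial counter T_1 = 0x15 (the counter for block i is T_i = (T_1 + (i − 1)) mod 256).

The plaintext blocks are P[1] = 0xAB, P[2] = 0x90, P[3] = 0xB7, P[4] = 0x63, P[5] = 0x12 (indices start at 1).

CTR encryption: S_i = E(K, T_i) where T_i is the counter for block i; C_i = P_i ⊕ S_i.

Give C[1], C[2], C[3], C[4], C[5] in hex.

C[1] = 0x31, C[2] = 0x09, C[3] = 0x2F, C[4] = 0xF4, C[5] = 0x84

C[1]: T = 0x15, S = E(K, T) = 0x9A; 0xAB ⊕ 0x9A = 0x31.
C[2]: T = 0x16, S = E(K, T) = 0x99; 0x90 ⊕ 0x99 = 0x09.
C[3]: T = 0x17, S = E(K, T) = 0x98; 0xB7 ⊕ 0x98 = 0x2F.
C[4]: T = 0x18, S = E(K, T) = 0x97; 0x63 ⊕ 0x97 = 0xF4.
C[5]: T = 0x19, S = E(K, T) = 0x96; 0x12 ⊕ 0x96 = 0x84.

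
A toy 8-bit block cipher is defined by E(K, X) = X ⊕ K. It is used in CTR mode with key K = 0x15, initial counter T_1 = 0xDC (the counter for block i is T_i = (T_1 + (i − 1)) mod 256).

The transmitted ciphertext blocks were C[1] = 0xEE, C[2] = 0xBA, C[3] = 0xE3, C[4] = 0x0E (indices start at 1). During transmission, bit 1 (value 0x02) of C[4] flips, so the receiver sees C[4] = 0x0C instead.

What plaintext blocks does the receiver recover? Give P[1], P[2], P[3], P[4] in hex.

P[1] = 0x27, P[2] = 0x72, P[3] = 0x28, P[4] = 0xC6

CTR decryption: S_i = E(K, T_i) where T_i is the counter for block i; P_i = C_i ⊕ S_i.
Only C[4] changed, to 0x0C. In CTR, a change in C_i flips the same bit in P_i only; the keystream is unaffected. Decrypting the received ciphertext:
P[1]: T = 0xDC, S = E(K, T) = 0xC9; 0xEE ⊕ 0xC9 = 0x27.
P[2]: T = 0xDD, S = E(K, T) = 0xC8; 0xBA ⊕ 0xC8 = 0x72.
P[3]: T = 0xDE, S = E(K, T) = 0xCB; 0xE3 ⊕ 0xCB = 0x28.
P[4]: T = 0xDF, S = E(K, T) = 0xCA; 0x0C ⊕ 0xCA = 0xC6.
Blocks that differ from the original plaintext: P[4].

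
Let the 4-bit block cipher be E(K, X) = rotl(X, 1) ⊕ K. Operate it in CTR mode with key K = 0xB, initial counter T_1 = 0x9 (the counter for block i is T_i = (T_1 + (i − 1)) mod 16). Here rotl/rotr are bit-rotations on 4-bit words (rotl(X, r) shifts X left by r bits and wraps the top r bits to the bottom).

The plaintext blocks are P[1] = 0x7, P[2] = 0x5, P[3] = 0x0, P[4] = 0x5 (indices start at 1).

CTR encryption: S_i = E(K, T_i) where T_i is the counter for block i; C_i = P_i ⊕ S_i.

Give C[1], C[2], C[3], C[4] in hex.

C[1] = 0xF, C[2] = 0xB, C[3] = 0xC, C[4] = 0x7

C[1]: T = 0x9, S = E(K, T) = 0x8; 0x7 ⊕ 0x8 = 0xF.
C[2]: T = 0xA, S = E(K, T) = 0xE; 0x5 ⊕ 0xE = 0xB.
C[3]: T = 0xB, S = E(K, T) = 0xC; 0x0 ⊕ 0xC = 0xC.
C[4]: T = 0xC, S = E(K, T) = 0x2; 0x5 ⊕ 0x2 = 0x7.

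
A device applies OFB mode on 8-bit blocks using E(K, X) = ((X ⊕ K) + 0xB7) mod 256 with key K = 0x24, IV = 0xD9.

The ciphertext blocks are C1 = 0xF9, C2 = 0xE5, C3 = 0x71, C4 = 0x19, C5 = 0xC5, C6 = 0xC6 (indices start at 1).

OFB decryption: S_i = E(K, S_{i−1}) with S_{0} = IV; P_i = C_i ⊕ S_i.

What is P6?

P6 = 0xA5

P1: S = E(K, 0xD9) = 0xB4; 0xF9 ⊕ 0xB4 = 0x4D.
P2: S = E(K, 0xB4) = 0x47; 0xE5 ⊕ 0x47 = 0xA2.
P3: S = E(K, 0x47) = 0x1A; 0x71 ⊕ 0x1A = 0x6B.
P4: S = E(K, 0x1A) = 0xF5; 0x19 ⊕ 0xF5 = 0xEC.
P5: S = E(K, 0xF5) = 0x88; 0xC5 ⊕ 0x88 = 0x4D.
P6: S = E(K, 0x88) = 0x63; 0xC6 ⊕ 0x63 = 0xA5.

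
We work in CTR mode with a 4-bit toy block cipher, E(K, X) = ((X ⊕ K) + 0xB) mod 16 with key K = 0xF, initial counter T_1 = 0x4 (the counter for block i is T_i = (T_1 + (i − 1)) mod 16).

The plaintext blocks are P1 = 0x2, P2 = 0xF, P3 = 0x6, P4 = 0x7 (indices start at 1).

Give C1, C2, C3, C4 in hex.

C1 = 0x4, C2 = 0xA, C3 = 0x2, C4 = 0x4

CTR encryption: S_i = E(K, T_i) where T_i is the counter for block i; C_i = P_i ⊕ S_i.
C1: T = 0x4, S = E(K, T) = 0x6; 0x2 ⊕ 0x6 = 0x4.
C2: T = 0x5, S = E(K, T) = 0x5; 0xF ⊕ 0x5 = 0xA.
C3: T = 0x6, S = E(K, T) = 0x4; 0x6 ⊕ 0x4 = 0x2.
C4: T = 0x7, S = E(K, T) = 0x3; 0x7 ⊕ 0x3 = 0x4.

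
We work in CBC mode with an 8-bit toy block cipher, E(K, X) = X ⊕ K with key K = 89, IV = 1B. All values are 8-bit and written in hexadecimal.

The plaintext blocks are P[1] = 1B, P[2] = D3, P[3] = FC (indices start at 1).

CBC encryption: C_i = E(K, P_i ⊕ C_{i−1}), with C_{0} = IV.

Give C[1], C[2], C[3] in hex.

C[1]: P[1] ⊕ 1B = 00; E(K, 00) = 89.
C[2]: P[2] ⊕ 89 = 5A; E(K, 5A) = D3.
C[3]: P[3] ⊕ D3 = 2F; E(K, 2F) = A6.

C[1] = 89, C[2] = D3, C[3] = A6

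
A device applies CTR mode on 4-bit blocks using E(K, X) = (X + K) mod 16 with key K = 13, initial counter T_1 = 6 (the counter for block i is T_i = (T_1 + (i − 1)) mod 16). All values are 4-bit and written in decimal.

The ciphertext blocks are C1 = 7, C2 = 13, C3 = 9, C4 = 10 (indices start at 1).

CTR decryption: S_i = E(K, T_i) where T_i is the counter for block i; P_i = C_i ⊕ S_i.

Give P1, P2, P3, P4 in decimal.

P1: T = 6, S = E(K, T) = 3; 7 ⊕ 3 = 4.
P2: T = 7, S = E(K, T) = 4; 13 ⊕ 4 = 9.
P3: T = 8, S = E(K, T) = 5; 9 ⊕ 5 = 12.
P4: T = 9, S = E(K, T) = 6; 10 ⊕ 6 = 12.

P1 = 4, P2 = 9, P3 = 12, P4 = 12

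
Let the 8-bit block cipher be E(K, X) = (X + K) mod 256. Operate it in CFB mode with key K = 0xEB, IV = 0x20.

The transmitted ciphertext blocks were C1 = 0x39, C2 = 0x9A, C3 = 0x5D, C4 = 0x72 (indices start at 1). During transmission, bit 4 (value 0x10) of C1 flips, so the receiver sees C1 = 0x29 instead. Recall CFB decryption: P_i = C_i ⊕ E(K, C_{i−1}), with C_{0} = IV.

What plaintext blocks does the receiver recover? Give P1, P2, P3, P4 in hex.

Only C1 changed, to 0x29. In CFB, a change in C_i flips the same bit in P_i and garbles P_{i+1}. Decrypting the received ciphertext:
P1: E(K, 0x20) = 0x0B; 0x29 ⊕ 0x0B = 0x22.
P2: E(K, 0x29) = 0x14; 0x9A ⊕ 0x14 = 0x8E.
P3: E(K, 0x9A) = 0x85; 0x5D ⊕ 0x85 = 0xD8.
P4: E(K, 0x5D) = 0x48; 0x72 ⊕ 0x48 = 0x3A.
Blocks that differ from the original plaintext: P1, P2.

P1 = 0x22, P2 = 0x8E, P3 = 0xD8, P4 = 0x3A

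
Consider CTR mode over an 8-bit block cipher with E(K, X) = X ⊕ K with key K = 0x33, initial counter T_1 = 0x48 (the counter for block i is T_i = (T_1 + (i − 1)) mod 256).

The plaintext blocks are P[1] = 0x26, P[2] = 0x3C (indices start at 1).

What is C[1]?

C[1] = 0x5D

CTR encryption: S_i = E(K, T_i) where T_i is the counter for block i; C_i = P_i ⊕ S_i.
C[1]: T = 0x48, S = E(K, T) = 0x7B; 0x26 ⊕ 0x7B = 0x5D.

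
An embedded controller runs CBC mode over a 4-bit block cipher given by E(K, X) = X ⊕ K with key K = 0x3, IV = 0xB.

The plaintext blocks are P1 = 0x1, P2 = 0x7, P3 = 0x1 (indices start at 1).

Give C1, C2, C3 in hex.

C1 = 0x9, C2 = 0xD, C3 = 0xF

CBC encryption: C_i = E(K, P_i ⊕ C_{i−1}), with C_{0} = IV.
C1: P1 ⊕ 0xB = 0xA; E(K, 0xA) = 0x9.
C2: P2 ⊕ 0x9 = 0xE; E(K, 0xE) = 0xD.
C3: P3 ⊕ 0xD = 0xC; E(K, 0xC) = 0xF.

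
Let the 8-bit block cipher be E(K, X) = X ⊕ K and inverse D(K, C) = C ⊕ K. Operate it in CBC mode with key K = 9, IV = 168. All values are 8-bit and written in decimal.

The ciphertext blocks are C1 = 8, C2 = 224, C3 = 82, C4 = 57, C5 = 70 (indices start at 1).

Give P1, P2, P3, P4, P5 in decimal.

P1 = 169, P2 = 225, P3 = 187, P4 = 98, P5 = 118

CBC decryption: P_i = D(K, C_i) ⊕ C_{i−1}, with C_{0} = IV.
P1: D(K, 8) = 1; 1 ⊕ 168 = 169.
P2: D(K, 224) = 233; 233 ⊕ 8 = 225.
P3: D(K, 82) = 91; 91 ⊕ 224 = 187.
P4: D(K, 57) = 48; 48 ⊕ 82 = 98.
P5: D(K, 70) = 79; 79 ⊕ 57 = 118.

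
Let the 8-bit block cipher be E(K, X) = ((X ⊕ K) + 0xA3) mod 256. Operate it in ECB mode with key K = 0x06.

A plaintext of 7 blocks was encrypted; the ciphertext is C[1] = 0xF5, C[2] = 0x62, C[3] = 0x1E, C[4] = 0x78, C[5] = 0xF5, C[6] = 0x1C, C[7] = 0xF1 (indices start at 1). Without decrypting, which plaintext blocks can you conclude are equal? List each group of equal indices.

P[1] = P[5]

ECB encrypts each block independently with the same key, so equal ciphertext blocks imply equal plaintext blocks.
C[1] = C[5] = 0xF5, so P[1] = P[5].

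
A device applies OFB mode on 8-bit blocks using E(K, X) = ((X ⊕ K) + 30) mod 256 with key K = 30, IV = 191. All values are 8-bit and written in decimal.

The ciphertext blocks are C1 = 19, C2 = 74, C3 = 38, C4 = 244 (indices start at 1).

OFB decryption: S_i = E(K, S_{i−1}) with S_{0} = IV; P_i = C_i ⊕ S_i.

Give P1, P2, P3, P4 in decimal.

P1: S = E(K, 191) = 191; 19 ⊕ 191 = 172.
P2: S = E(K, 191) = 191; 74 ⊕ 191 = 245.
P3: S = E(K, 191) = 191; 38 ⊕ 191 = 153.
P4: S = E(K, 191) = 191; 244 ⊕ 191 = 75.

P1 = 172, P2 = 245, P3 = 153, P4 = 75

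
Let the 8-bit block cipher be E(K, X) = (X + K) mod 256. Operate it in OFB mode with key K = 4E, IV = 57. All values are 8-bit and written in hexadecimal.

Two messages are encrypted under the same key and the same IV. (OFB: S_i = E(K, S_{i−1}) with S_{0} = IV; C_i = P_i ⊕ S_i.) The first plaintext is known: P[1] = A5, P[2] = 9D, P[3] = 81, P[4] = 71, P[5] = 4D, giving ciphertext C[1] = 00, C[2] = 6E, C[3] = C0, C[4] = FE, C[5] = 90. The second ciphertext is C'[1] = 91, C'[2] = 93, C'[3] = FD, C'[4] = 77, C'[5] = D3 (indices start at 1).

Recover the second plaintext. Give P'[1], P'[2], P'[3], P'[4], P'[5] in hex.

P'[1] = 34, P'[2] = 60, P'[3] = BC, P'[4] = F8, P'[5] = 0E

In OFB with a reused IV, both messages share the same keystream S_i, so C_i ⊕ C'_i = P_i ⊕ P'_i and thus P'_i = P_i ⊕ C_i ⊕ C'_i.
P'[1]: A5 ⊕ 00 ⊕ 91 = 34.
P'[2]: 9D ⊕ 6E ⊕ 93 = 60.
P'[3]: 81 ⊕ C0 ⊕ FD = BC.
P'[4]: 71 ⊕ FE ⊕ 77 = F8.
P'[5]: 4D ⊕ 90 ⊕ D3 = 0E.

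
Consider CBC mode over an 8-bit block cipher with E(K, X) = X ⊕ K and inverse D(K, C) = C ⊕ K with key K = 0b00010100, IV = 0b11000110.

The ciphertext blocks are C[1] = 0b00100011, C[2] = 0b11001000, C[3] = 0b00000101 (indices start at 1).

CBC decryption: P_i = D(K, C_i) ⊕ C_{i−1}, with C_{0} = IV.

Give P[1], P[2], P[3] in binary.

P[1] = 0b11110001, P[2] = 0b11111111, P[3] = 0b11011001

P[1]: D(K, 0b00100011) = 0b00110111; 0b00110111 ⊕ 0b11000110 = 0b11110001.
P[2]: D(K, 0b11001000) = 0b11011100; 0b11011100 ⊕ 0b00100011 = 0b11111111.
P[3]: D(K, 0b00000101) = 0b00010001; 0b00010001 ⊕ 0b11001000 = 0b11011001.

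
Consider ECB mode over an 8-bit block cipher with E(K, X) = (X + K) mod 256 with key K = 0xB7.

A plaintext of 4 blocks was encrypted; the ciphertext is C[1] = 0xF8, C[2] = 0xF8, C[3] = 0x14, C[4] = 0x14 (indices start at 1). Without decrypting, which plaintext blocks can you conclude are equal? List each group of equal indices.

ECB encrypts each block independently with the same key, so equal ciphertext blocks imply equal plaintext blocks.
C[1] = C[2] = 0xF8, so P[1] = P[2].
C[3] = C[4] = 0x14, so P[3] = P[4].

P[1] = P[2]; P[3] = P[4]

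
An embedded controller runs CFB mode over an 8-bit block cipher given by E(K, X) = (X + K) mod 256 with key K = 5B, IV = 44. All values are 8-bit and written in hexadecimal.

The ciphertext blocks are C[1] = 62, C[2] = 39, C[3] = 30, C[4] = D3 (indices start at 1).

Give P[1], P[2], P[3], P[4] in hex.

CFB decryption: P_i = C_i ⊕ E(K, C_{i−1}), with C_{0} = IV.
P[1]: E(K, 44) = 9F; 62 ⊕ 9F = FD.
P[2]: E(K, 62) = BD; 39 ⊕ BD = 84.
P[3]: E(K, 39) = 94; 30 ⊕ 94 = A4.
P[4]: E(K, 30) = 8B; D3 ⊕ 8B = 58.

P[1] = FD, P[2] = 84, P[3] = A4, P[4] = 58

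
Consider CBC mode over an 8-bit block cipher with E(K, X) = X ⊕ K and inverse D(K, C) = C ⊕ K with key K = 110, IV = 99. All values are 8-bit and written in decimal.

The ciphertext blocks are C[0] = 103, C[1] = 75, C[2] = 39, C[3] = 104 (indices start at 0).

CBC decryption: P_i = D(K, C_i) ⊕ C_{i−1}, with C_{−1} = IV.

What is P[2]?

P[2]: D(K, 39) = 73; 73 ⊕ 75 = 2.

P[2] = 2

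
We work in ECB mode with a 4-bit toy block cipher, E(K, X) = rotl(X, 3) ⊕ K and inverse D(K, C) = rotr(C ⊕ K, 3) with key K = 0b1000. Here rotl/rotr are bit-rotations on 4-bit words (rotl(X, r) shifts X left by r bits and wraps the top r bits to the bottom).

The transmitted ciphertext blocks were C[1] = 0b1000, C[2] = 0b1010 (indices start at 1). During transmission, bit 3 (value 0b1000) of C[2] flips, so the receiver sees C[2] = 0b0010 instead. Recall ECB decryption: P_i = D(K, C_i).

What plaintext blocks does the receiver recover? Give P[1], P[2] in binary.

P[1] = 0b0000, P[2] = 0b0101

Only C[2] changed, to 0b0010. In ECB, a change in C_i affects only P_i. Decrypting the received ciphertext:
P[1]: D(K, 0b1000) = 0b0000.
P[2]: D(K, 0b0010) = 0b0101.
Blocks that differ from the original plaintext: P[2].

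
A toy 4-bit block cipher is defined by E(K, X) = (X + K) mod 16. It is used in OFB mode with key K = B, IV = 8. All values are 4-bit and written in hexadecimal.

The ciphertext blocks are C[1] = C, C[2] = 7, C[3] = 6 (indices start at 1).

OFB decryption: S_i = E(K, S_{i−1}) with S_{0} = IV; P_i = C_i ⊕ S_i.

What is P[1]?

P[1] = F

P[1]: S = E(K, 8) = 3; C ⊕ 3 = F.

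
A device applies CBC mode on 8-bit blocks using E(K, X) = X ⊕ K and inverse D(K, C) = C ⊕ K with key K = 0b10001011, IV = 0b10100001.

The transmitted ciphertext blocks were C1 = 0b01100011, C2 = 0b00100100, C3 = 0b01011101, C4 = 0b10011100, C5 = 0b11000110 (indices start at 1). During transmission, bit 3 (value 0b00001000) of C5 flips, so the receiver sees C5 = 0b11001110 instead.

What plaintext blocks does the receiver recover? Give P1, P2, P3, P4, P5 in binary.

CBC decryption: P_i = D(K, C_i) ⊕ C_{i−1}, with C_{0} = IV.
Only C5 changed, to 0b11001110. In CBC, a change in C_i garbles P_i and flips the same bit in P_{i+1}. Decrypting the received ciphertext:
P1: D(K, 0b01100011) = 0b11101000; 0b11101000 ⊕ 0b10100001 = 0b01001001.
P2: D(K, 0b00100100) = 0b10101111; 0b10101111 ⊕ 0b01100011 = 0b11001100.
P3: D(K, 0b01011101) = 0b11010110; 0b11010110 ⊕ 0b00100100 = 0b11110010.
P4: D(K, 0b10011100) = 0b00010111; 0b00010111 ⊕ 0b01011101 = 0b01001010.
P5: D(K, 0b11001110) = 0b01000101; 0b01000101 ⊕ 0b10011100 = 0b11011001.
Blocks that differ from the original plaintext: P5.

P1 = 0b01001001, P2 = 0b11001100, P3 = 0b11110010, P4 = 0b01001010, P5 = 0b11011001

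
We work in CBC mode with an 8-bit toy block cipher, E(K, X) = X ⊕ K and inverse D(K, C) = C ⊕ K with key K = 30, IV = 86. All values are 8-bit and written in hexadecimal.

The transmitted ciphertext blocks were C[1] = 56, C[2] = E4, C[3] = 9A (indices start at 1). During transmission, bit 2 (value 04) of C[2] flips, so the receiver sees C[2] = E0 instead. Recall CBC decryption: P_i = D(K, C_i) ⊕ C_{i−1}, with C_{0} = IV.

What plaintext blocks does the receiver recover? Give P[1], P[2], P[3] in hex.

Only C[2] changed, to E0. In CBC, a change in C_i garbles P_i and flips the same bit in P_{i+1}. Decrypting the received ciphertext:
P[1]: D(K, 56) = 66; 66 ⊕ 86 = E0.
P[2]: D(K, E0) = D0; D0 ⊕ 56 = 86.
P[3]: D(K, 9A) = AA; AA ⊕ E0 = 4A.
Blocks that differ from the original plaintext: P[2], P[3].

P[1] = E0, P[2] = 86, P[3] = 4A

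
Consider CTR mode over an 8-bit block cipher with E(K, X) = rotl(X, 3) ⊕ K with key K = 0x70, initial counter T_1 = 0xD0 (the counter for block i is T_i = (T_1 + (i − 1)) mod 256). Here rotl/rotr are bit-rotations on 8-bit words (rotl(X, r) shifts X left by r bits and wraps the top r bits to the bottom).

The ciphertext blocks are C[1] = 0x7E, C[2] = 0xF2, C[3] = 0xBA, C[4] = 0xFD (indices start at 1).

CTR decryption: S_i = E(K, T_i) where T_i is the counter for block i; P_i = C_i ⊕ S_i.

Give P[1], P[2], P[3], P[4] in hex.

P[1] = 0x88, P[2] = 0x0C, P[3] = 0x5C, P[4] = 0x13

P[1]: T = 0xD0, S = E(K, T) = 0xF6; 0x7E ⊕ 0xF6 = 0x88.
P[2]: T = 0xD1, S = E(K, T) = 0xFE; 0xF2 ⊕ 0xFE = 0x0C.
P[3]: T = 0xD2, S = E(K, T) = 0xE6; 0xBA ⊕ 0xE6 = 0x5C.
P[4]: T = 0xD3, S = E(K, T) = 0xEE; 0xFD ⊕ 0xEE = 0x13.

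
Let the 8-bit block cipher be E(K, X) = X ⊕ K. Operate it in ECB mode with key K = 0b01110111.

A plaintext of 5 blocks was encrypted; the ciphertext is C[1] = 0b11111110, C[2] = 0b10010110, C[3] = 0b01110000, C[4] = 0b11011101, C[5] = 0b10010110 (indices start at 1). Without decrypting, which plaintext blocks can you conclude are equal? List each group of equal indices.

ECB encrypts each block independently with the same key, so equal ciphertext blocks imply equal plaintext blocks.
C[2] = C[5] = 0b10010110, so P[2] = P[5].

P[2] = P[5]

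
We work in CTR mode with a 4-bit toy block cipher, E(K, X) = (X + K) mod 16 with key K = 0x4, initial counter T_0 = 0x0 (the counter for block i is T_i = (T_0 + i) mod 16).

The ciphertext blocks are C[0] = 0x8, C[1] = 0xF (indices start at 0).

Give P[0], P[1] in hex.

P[0] = 0xC, P[1] = 0xA

CTR decryption: S_i = E(K, T_i) where T_i is the counter for block i; P_i = C_i ⊕ S_i.
P[0]: T = 0x0, S = E(K, T) = 0x4; 0x8 ⊕ 0x4 = 0xC.
P[1]: T = 0x1, S = E(K, T) = 0x5; 0xF ⊕ 0x5 = 0xA.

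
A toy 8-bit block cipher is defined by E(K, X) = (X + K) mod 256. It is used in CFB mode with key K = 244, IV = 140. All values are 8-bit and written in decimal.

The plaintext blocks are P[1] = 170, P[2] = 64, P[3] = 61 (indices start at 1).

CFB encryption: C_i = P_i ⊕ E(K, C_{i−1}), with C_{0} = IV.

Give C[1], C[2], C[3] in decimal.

C[1] = 42, C[2] = 94, C[3] = 111

C[1]: E(K, 140) = 128; 170 ⊕ 128 = 42.
C[2]: E(K, 42) = 30; 64 ⊕ 30 = 94.
C[3]: E(K, 94) = 82; 61 ⊕ 82 = 111.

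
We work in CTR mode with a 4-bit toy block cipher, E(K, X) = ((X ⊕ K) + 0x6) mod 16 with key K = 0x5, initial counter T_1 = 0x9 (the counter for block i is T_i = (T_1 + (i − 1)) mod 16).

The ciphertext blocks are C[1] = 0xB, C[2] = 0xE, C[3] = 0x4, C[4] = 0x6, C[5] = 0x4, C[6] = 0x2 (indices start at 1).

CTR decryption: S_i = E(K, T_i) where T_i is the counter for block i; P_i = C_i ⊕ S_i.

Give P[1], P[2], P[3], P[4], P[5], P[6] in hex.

P[1] = 0x9, P[2] = 0xB, P[3] = 0x0, P[4] = 0x9, P[5] = 0xA, P[6] = 0x3

P[1]: T = 0x9, S = E(K, T) = 0x2; 0xB ⊕ 0x2 = 0x9.
P[2]: T = 0xA, S = E(K, T) = 0x5; 0xE ⊕ 0x5 = 0xB.
P[3]: T = 0xB, S = E(K, T) = 0x4; 0x4 ⊕ 0x4 = 0x0.
P[4]: T = 0xC, S = E(K, T) = 0xF; 0x6 ⊕ 0xF = 0x9.
P[5]: T = 0xD, S = E(K, T) = 0xE; 0x4 ⊕ 0xE = 0xA.
P[6]: T = 0xE, S = E(K, T) = 0x1; 0x2 ⊕ 0x1 = 0x3.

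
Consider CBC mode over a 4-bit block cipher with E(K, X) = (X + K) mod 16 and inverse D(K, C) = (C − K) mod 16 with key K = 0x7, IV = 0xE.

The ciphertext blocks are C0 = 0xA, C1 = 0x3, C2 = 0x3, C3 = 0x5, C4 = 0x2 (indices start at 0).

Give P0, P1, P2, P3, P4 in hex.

CBC decryption: P_i = D(K, C_i) ⊕ C_{i−1}, with C_{−1} = IV.
P0: D(K, 0xA) = 0x3; 0x3 ⊕ 0xE = 0xD.
P1: D(K, 0x3) = 0xC; 0xC ⊕ 0xA = 0x6.
P2: D(K, 0x3) = 0xC; 0xC ⊕ 0x3 = 0xF.
P3: D(K, 0x5) = 0xE; 0xE ⊕ 0x3 = 0xD.
P4: D(K, 0x2) = 0xB; 0xB ⊕ 0x5 = 0xE.

P0 = 0xD, P1 = 0x6, P2 = 0xF, P3 = 0xD, P4 = 0xE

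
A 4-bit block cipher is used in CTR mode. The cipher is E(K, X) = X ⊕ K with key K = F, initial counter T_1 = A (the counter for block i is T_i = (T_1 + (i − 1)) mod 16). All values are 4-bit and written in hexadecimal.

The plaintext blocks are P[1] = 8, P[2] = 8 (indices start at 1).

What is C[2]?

C[2] = C

CTR encryption: S_i = E(K, T_i) where T_i is the counter for block i; C_i = P_i ⊕ S_i.
C[1]: T = A, S = E(K, T) = 5; 8 ⊕ 5 = D.
C[2]: T = B, S = E(K, T) = 4; 8 ⊕ 4 = C.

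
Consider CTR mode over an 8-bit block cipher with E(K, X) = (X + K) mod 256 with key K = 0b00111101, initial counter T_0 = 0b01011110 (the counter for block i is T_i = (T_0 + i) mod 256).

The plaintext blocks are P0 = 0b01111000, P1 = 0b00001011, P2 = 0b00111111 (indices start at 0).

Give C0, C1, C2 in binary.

CTR encryption: S_i = E(K, T_i) where T_i is the counter for block i; C_i = P_i ⊕ S_i.
C0: T = 0b01011110, S = E(K, T) = 0b10011011; 0b01111000 ⊕ 0b10011011 = 0b11100011.
C1: T = 0b01011111, S = E(K, T) = 0b10011100; 0b00001011 ⊕ 0b10011100 = 0b10010111.
C2: T = 0b01100000, S = E(K, T) = 0b10011101; 0b00111111 ⊕ 0b10011101 = 0b10100010.

C0 = 0b11100011, C1 = 0b10010111, C2 = 0b10100010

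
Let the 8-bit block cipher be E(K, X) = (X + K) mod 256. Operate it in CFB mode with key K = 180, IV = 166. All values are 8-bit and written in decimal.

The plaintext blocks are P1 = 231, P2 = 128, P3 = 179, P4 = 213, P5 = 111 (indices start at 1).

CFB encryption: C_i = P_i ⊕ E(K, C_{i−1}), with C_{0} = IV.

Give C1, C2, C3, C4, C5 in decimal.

C1 = 189, C2 = 241, C3 = 22, C4 = 31, C5 = 188

C1: E(K, 166) = 90; 231 ⊕ 90 = 189.
C2: E(K, 189) = 113; 128 ⊕ 113 = 241.
C3: E(K, 241) = 165; 179 ⊕ 165 = 22.
C4: E(K, 22) = 202; 213 ⊕ 202 = 31.
C5: E(K, 31) = 211; 111 ⊕ 211 = 188.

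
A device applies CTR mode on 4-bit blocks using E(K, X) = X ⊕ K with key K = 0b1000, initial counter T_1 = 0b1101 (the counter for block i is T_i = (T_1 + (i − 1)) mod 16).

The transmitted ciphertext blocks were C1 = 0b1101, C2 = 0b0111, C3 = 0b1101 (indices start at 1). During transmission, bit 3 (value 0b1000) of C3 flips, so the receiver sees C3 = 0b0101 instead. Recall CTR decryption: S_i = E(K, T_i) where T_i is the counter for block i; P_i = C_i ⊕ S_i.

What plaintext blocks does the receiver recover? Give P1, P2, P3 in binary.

Only C3 changed, to 0b0101. In CTR, a change in C_i flips the same bit in P_i only; the keystream is unaffected. Decrypting the received ciphertext:
P1: T = 0b1101, S = E(K, T) = 0b0101; 0b1101 ⊕ 0b0101 = 0b1000.
P2: T = 0b1110, S = E(K, T) = 0b0110; 0b0111 ⊕ 0b0110 = 0b0001.
P3: T = 0b1111, S = E(K, T) = 0b0111; 0b0101 ⊕ 0b0111 = 0b0010.
Blocks that differ from the original plaintext: P3.

P1 = 0b1000, P2 = 0b0001, P3 = 0b0010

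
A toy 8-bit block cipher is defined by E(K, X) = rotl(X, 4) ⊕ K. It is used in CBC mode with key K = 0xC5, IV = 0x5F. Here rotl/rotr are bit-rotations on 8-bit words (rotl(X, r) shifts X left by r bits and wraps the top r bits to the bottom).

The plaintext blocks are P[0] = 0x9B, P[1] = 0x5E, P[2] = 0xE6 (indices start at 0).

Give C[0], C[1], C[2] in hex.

C[0] = 0x89, C[1] = 0xB8, C[2] = 0x20

CBC encryption: C_i = E(K, P_i ⊕ C_{i−1}), with C_{−1} = IV.
C[0]: P[0] ⊕ 0x5F = 0xC4; E(K, 0xC4) = 0x89.
C[1]: P[1] ⊕ 0x89 = 0xD7; E(K, 0xD7) = 0xB8.
C[2]: P[2] ⊕ 0xB8 = 0x5E; E(K, 0x5E) = 0x20.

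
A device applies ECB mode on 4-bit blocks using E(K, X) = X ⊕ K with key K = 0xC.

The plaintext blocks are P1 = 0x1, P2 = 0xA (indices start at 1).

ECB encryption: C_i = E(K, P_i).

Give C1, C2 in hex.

C1: E(K, 0x1) = 0xD.
C2: E(K, 0xA) = 0x6.

C1 = 0xD, C2 = 0x6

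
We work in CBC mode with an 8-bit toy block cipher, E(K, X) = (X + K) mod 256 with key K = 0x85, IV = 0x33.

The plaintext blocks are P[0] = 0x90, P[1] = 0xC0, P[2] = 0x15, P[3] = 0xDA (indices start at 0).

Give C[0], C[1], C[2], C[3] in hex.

CBC encryption: C_i = E(K, P_i ⊕ C_{i−1}), with C_{−1} = IV.
C[0]: P[0] ⊕ 0x33 = 0xA3; E(K, 0xA3) = 0x28.
C[1]: P[1] ⊕ 0x28 = 0xE8; E(K, 0xE8) = 0x6D.
C[2]: P[2] ⊕ 0x6D = 0x78; E(K, 0x78) = 0xFD.
C[3]: P[3] ⊕ 0xFD = 0x27; E(K, 0x27) = 0xAC.

C[0] = 0x28, C[1] = 0x6D, C[2] = 0xFD, C[3] = 0xAC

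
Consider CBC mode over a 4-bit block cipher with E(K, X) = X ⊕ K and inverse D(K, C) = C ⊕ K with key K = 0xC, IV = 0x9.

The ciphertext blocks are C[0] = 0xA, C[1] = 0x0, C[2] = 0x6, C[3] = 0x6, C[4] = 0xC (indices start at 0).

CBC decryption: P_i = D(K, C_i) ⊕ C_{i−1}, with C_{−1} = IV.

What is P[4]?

P[4] = 0x6

P[4]: D(K, 0xC) = 0x0; 0x0 ⊕ 0x6 = 0x6.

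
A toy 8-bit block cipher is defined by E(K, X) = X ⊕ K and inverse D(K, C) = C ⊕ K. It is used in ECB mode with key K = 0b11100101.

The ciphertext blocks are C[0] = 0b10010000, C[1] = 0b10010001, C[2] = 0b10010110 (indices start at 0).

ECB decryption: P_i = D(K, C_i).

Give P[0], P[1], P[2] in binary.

P[0]: D(K, 0b10010000) = 0b01110101.
P[1]: D(K, 0b10010001) = 0b01110100.
P[2]: D(K, 0b10010110) = 0b01110011.

P[0] = 0b01110101, P[1] = 0b01110100, P[2] = 0b01110011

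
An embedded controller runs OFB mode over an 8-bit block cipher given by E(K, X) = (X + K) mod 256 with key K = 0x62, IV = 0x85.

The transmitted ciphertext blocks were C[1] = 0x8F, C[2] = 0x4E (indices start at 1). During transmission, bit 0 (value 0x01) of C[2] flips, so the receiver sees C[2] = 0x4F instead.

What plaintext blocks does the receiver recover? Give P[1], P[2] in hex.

P[1] = 0x68, P[2] = 0x06

OFB decryption: S_i = E(K, S_{i−1}) with S_{0} = IV; P_i = C_i ⊕ S_i.
Only C[2] changed, to 0x4F. In OFB, a change in C_i flips the same bit in P_i only; the keystream is unaffected. Decrypting the received ciphertext:
P[1]: S = E(K, 0x85) = 0xE7; 0x8F ⊕ 0xE7 = 0x68.
P[2]: S = E(K, 0xE7) = 0x49; 0x4F ⊕ 0x49 = 0x06.
Blocks that differ from the original plaintext: P[2].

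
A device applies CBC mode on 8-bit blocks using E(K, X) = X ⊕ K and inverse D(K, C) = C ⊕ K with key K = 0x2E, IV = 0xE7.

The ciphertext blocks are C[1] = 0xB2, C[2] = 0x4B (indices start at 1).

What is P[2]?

P[2] = 0xD7

CBC decryption: P_i = D(K, C_i) ⊕ C_{i−1}, with C_{0} = IV.
P[2]: D(K, 0x4B) = 0x65; 0x65 ⊕ 0xB2 = 0xD7.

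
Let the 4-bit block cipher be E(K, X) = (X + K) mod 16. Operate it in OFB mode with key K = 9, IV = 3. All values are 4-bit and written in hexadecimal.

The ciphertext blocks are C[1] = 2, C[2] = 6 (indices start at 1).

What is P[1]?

P[1] = E

OFB decryption: S_i = E(K, S_{i−1}) with S_{0} = IV; P_i = C_i ⊕ S_i.
P[1]: S = E(K, 3) = C; 2 ⊕ C = E.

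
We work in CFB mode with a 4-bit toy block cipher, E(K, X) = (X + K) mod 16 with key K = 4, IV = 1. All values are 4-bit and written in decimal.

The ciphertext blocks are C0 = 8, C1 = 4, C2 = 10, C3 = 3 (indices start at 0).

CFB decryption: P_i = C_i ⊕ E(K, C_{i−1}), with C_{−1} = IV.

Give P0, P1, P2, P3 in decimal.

P0 = 13, P1 = 8, P2 = 2, P3 = 13

P0: E(K, 1) = 5; 8 ⊕ 5 = 13.
P1: E(K, 8) = 12; 4 ⊕ 12 = 8.
P2: E(K, 4) = 8; 10 ⊕ 8 = 2.
P3: E(K, 10) = 14; 3 ⊕ 14 = 13.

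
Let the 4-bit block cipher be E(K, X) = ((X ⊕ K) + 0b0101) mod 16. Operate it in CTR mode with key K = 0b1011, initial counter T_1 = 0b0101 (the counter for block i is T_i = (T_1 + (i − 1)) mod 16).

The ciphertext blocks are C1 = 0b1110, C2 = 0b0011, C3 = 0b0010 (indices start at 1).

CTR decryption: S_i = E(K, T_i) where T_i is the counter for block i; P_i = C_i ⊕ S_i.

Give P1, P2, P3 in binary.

P1: T = 0b0101, S = E(K, T) = 0b0011; 0b1110 ⊕ 0b0011 = 0b1101.
P2: T = 0b0110, S = E(K, T) = 0b0010; 0b0011 ⊕ 0b0010 = 0b0001.
P3: T = 0b0111, S = E(K, T) = 0b0001; 0b0010 ⊕ 0b0001 = 0b0011.

P1 = 0b1101, P2 = 0b0001, P3 = 0b0011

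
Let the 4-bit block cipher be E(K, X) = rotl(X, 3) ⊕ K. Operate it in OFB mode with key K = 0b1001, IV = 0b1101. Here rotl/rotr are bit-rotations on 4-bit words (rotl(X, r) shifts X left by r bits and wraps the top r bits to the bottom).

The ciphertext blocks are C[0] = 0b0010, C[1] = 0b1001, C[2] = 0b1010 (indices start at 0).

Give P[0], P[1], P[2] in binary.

OFB decryption: S_i = E(K, S_{i−1}) with S_{−1} = IV; P_i = C_i ⊕ S_i.
P[0]: S = E(K, 0b1101) = 0b0111; 0b0010 ⊕ 0b0111 = 0b0101.
P[1]: S = E(K, 0b0111) = 0b0010; 0b1001 ⊕ 0b0010 = 0b1011.
P[2]: S = E(K, 0b0010) = 0b1000; 0b1010 ⊕ 0b1000 = 0b0010.

P[0] = 0b0101, P[1] = 0b1011, P[2] = 0b0010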